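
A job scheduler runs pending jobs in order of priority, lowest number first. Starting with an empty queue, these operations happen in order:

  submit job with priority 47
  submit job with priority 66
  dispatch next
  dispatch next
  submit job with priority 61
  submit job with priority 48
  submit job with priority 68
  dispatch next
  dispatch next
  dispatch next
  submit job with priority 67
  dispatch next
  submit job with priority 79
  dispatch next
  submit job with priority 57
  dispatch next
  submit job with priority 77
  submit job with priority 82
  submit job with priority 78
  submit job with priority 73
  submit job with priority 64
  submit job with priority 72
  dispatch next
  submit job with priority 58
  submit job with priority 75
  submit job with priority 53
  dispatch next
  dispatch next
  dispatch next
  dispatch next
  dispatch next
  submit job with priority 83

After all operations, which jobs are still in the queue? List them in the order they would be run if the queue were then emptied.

insert 47 → {47}
insert 66 → {47, 66}
dispatch next → 47; now {66}
dispatch next → 66; now {}
insert 61 → {61}
insert 48 → {48, 61}
insert 68 → {48, 61, 68}
dispatch next → 48; now {61, 68}
dispatch next → 61; now {68}
dispatch next → 68; now {}
insert 67 → {67}
dispatch next → 67; now {}
insert 79 → {79}
dispatch next → 79; now {}
insert 57 → {57}
dispatch next → 57; now {}
insert 77 → {77}
insert 82 → {77, 82}
insert 78 → {77, 78, 82}
insert 73 → {73, 77, 78, 82}
insert 64 → {64, 73, 77, 78, 82}
insert 72 → {64, 72, 73, 77, 78, 82}
dispatch next → 64; now {72, 73, 77, 78, 82}
insert 58 → {58, 72, 73, 77, 78, 82}
insert 75 → {58, 72, 73, 75, 77, 78, 82}
insert 53 → {53, 58, 72, 73, 75, 77, 78, 82}
dispatch next → 53; now {58, 72, 73, 75, 77, 78, 82}
dispatch next → 58; now {72, 73, 75, 77, 78, 82}
dispatch next → 72; now {73, 75, 77, 78, 82}
dispatch next → 73; now {75, 77, 78, 82}
dispatch next → 75; now {77, 78, 82}
insert 83 → {77, 78, 82, 83}

77, 78, 82, 83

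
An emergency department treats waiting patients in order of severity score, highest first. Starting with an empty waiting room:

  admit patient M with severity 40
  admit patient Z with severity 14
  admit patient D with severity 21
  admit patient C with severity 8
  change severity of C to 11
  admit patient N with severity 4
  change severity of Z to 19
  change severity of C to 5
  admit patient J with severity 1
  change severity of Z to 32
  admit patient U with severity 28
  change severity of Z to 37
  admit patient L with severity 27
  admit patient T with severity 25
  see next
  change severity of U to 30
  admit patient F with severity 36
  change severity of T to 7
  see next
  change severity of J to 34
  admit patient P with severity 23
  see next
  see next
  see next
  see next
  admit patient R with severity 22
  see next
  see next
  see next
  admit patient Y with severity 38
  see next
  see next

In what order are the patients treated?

add M (severity 40) → {M:40}
add Z (severity 14) → {M:40, Z:14}
add D (severity 21) → {M:40, D:21, Z:14}
add C (severity 8) → {M:40, D:21, Z:14, C:8}
update C to severity 11 → {M:40, D:21, Z:14, C:11}
add N (severity 4) → {M:40, D:21, Z:14, C:11, N:4}
update Z to severity 19 → {M:40, D:21, Z:19, C:11, N:4}
update C to severity 5 → {M:40, D:21, Z:19, C:5, N:4}
add J (severity 1) → {M:40, D:21, Z:19, C:5, N:4, J:1}
update Z to severity 32 → {M:40, Z:32, D:21, C:5, N:4, J:1}
add U (severity 28) → {M:40, Z:32, U:28, D:21, C:5, N:4, J:1}
update Z to severity 37 → {M:40, Z:37, U:28, D:21, C:5, N:4, J:1}
add L (severity 27) → {M:40, Z:37, U:28, L:27, D:21, C:5, N:4, J:1}
add T (severity 25) → {M:40, Z:37, U:28, L:27, T:25, D:21, C:5, N:4, J:1}
see next → M; now {Z:37, U:28, L:27, T:25, D:21, C:5, N:4, J:1}
update U to severity 30 → {Z:37, U:30, L:27, T:25, D:21, C:5, N:4, J:1}
add F (severity 36) → {Z:37, F:36, U:30, L:27, T:25, D:21, C:5, N:4, J:1}
update T to severity 7 → {Z:37, F:36, U:30, L:27, D:21, T:7, C:5, N:4, J:1}
see next → Z; now {F:36, U:30, L:27, D:21, T:7, C:5, N:4, J:1}
update J to severity 34 → {F:36, J:34, U:30, L:27, D:21, T:7, C:5, N:4}
add P (severity 23) → {F:36, J:34, U:30, L:27, P:23, D:21, T:7, C:5, N:4}
see next → F; now {J:34, U:30, L:27, P:23, D:21, T:7, C:5, N:4}
see next → J; now {U:30, L:27, P:23, D:21, T:7, C:5, N:4}
see next → U; now {L:27, P:23, D:21, T:7, C:5, N:4}
see next → L; now {P:23, D:21, T:7, C:5, N:4}
add R (severity 22) → {P:23, R:22, D:21, T:7, C:5, N:4}
see next → P; now {R:22, D:21, T:7, C:5, N:4}
see next → R; now {D:21, T:7, C:5, N:4}
see next → D; now {T:7, C:5, N:4}
add Y (severity 38) → {Y:38, T:7, C:5, N:4}
see next → Y; now {T:7, C:5, N:4}
see next → T; now {C:5, N:4}

[M, Z, F, J, U, L, P, R, D, Y, T]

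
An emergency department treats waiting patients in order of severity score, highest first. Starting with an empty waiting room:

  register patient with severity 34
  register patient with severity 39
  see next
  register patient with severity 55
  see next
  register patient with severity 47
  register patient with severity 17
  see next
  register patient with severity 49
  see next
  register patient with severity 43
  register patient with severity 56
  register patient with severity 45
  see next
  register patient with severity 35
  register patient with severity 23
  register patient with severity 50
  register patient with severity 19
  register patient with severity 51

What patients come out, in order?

[39, 55, 47, 49, 56]

insert 34 → {34}
insert 39 → {39, 34}
see next → 39; now {34}
insert 55 → {55, 34}
see next → 55; now {34}
insert 47 → {47, 34}
insert 17 → {47, 34, 17}
see next → 47; now {34, 17}
insert 49 → {49, 34, 17}
see next → 49; now {34, 17}
insert 43 → {43, 34, 17}
insert 56 → {56, 43, 34, 17}
insert 45 → {56, 45, 43, 34, 17}
see next → 56; now {45, 43, 34, 17}
insert 35 → {45, 43, 35, 34, 17}
insert 23 → {45, 43, 35, 34, 23, 17}
insert 50 → {50, 45, 43, 35, 34, 23, 17}
insert 19 → {50, 45, 43, 35, 34, 23, 19, 17}
insert 51 → {51, 50, 45, 43, 35, 34, 23, 19, 17}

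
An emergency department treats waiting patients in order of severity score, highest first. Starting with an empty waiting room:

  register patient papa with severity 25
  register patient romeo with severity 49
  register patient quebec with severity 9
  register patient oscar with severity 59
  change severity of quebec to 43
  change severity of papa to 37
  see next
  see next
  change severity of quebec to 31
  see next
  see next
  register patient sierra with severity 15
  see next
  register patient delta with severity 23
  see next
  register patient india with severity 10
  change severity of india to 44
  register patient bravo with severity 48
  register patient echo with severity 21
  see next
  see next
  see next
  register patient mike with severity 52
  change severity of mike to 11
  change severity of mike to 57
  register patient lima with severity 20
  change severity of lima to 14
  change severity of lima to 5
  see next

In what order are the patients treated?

add papa (severity 25) → {papa:25}
add romeo (severity 49) → {romeo:49, papa:25}
add quebec (severity 9) → {romeo:49, papa:25, quebec:9}
add oscar (severity 59) → {oscar:59, romeo:49, papa:25, quebec:9}
update quebec to severity 43 → {oscar:59, romeo:49, quebec:43, papa:25}
update papa to severity 37 → {oscar:59, romeo:49, quebec:43, papa:37}
see next → oscar; now {romeo:49, quebec:43, papa:37}
see next → romeo; now {quebec:43, papa:37}
update quebec to severity 31 → {papa:37, quebec:31}
see next → papa; now {quebec:31}
see next → quebec; now {}
add sierra (severity 15) → {sierra:15}
see next → sierra; now {}
add delta (severity 23) → {delta:23}
see next → delta; now {}
add india (severity 10) → {india:10}
update india to severity 44 → {india:44}
add bravo (severity 48) → {bravo:48, india:44}
add echo (severity 21) → {bravo:48, india:44, echo:21}
see next → bravo; now {india:44, echo:21}
see next → india; now {echo:21}
see next → echo; now {}
add mike (severity 52) → {mike:52}
update mike to severity 11 → {mike:11}
update mike to severity 57 → {mike:57}
add lima (severity 20) → {mike:57, lima:20}
update lima to severity 14 → {mike:57, lima:14}
update lima to severity 5 → {mike:57, lima:5}
see next → mike; now {lima:5}

oscar → romeo → papa → quebec → sierra → delta → bravo → india → echo → mike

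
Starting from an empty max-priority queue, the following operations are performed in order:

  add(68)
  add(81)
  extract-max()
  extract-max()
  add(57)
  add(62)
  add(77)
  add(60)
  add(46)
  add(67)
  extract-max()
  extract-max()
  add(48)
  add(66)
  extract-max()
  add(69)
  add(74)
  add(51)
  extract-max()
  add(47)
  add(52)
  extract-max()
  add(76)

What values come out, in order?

81, 68, 77, 67, 66, 74, 69

insert 68 → {68}
insert 81 → {81, 68}
extract-max → 81; now {68}
extract-max → 68; now {}
insert 57 → {57}
insert 62 → {62, 57}
insert 77 → {77, 62, 57}
insert 60 → {77, 62, 60, 57}
insert 46 → {77, 62, 60, 57, 46}
insert 67 → {77, 67, 62, 60, 57, 46}
extract-max → 77; now {67, 62, 60, 57, 46}
extract-max → 67; now {62, 60, 57, 46}
insert 48 → {62, 60, 57, 48, 46}
insert 66 → {66, 62, 60, 57, 48, 46}
extract-max → 66; now {62, 60, 57, 48, 46}
insert 69 → {69, 62, 60, 57, 48, 46}
insert 74 → {74, 69, 62, 60, 57, 48, 46}
insert 51 → {74, 69, 62, 60, 57, 51, 48, 46}
extract-max → 74; now {69, 62, 60, 57, 51, 48, 46}
insert 47 → {69, 62, 60, 57, 51, 48, 47, 46}
insert 52 → {69, 62, 60, 57, 52, 51, 48, 47, 46}
extract-max → 69; now {62, 60, 57, 52, 51, 48, 47, 46}
insert 76 → {76, 62, 60, 57, 52, 51, 48, 47, 46}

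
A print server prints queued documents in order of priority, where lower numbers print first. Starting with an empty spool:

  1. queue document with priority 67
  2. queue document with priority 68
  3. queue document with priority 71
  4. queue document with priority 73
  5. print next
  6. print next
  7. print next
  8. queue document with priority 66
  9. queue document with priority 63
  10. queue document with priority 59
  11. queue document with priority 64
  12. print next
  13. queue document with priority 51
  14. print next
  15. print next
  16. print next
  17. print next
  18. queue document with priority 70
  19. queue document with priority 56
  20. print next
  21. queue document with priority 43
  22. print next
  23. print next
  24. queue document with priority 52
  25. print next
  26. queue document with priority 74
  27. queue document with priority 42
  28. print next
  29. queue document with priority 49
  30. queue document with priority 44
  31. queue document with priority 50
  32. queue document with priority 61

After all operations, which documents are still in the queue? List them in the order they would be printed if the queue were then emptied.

insert 67 → {67}
insert 68 → {67, 68}
insert 71 → {67, 68, 71}
insert 73 → {67, 68, 71, 73}
print next → 67; now {68, 71, 73}
print next → 68; now {71, 73}
print next → 71; now {73}
insert 66 → {66, 73}
insert 63 → {63, 66, 73}
insert 59 → {59, 63, 66, 73}
insert 64 → {59, 63, 64, 66, 73}
print next → 59; now {63, 64, 66, 73}
insert 51 → {51, 63, 64, 66, 73}
print next → 51; now {63, 64, 66, 73}
print next → 63; now {64, 66, 73}
print next → 64; now {66, 73}
print next → 66; now {73}
insert 70 → {70, 73}
insert 56 → {56, 70, 73}
print next → 56; now {70, 73}
insert 43 → {43, 70, 73}
print next → 43; now {70, 73}
print next → 70; now {73}
insert 52 → {52, 73}
print next → 52; now {73}
insert 74 → {73, 74}
insert 42 → {42, 73, 74}
print next → 42; now {73, 74}
insert 49 → {49, 73, 74}
insert 44 → {44, 49, 73, 74}
insert 50 → {44, 49, 50, 73, 74}
insert 61 → {44, 49, 50, 61, 73, 74}

[44, 49, 50, 61, 73, 74]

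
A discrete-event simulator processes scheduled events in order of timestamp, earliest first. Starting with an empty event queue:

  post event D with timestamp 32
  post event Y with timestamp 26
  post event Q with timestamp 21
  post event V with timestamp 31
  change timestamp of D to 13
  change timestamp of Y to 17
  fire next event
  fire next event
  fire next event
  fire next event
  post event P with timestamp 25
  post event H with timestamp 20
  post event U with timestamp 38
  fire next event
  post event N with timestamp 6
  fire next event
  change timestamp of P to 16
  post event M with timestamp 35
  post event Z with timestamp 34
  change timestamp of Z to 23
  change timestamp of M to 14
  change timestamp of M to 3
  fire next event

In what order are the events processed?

add D (timestamp 32) → {D:32}
add Y (timestamp 26) → {Y:26, D:32}
add Q (timestamp 21) → {Q:21, Y:26, D:32}
add V (timestamp 31) → {Q:21, Y:26, V:31, D:32}
update D to timestamp 13 → {D:13, Q:21, Y:26, V:31}
update Y to timestamp 17 → {D:13, Y:17, Q:21, V:31}
fire next event → D; now {Y:17, Q:21, V:31}
fire next event → Y; now {Q:21, V:31}
fire next event → Q; now {V:31}
fire next event → V; now {}
add P (timestamp 25) → {P:25}
add H (timestamp 20) → {H:20, P:25}
add U (timestamp 38) → {H:20, P:25, U:38}
fire next event → H; now {P:25, U:38}
add N (timestamp 6) → {N:6, P:25, U:38}
fire next event → N; now {P:25, U:38}
update P to timestamp 16 → {P:16, U:38}
add M (timestamp 35) → {P:16, M:35, U:38}
add Z (timestamp 34) → {P:16, Z:34, M:35, U:38}
update Z to timestamp 23 → {P:16, Z:23, M:35, U:38}
update M to timestamp 14 → {M:14, P:16, Z:23, U:38}
update M to timestamp 3 → {M:3, P:16, Z:23, U:38}
fire next event → M; now {P:16, Z:23, U:38}

D → Y → Q → V → H → N → M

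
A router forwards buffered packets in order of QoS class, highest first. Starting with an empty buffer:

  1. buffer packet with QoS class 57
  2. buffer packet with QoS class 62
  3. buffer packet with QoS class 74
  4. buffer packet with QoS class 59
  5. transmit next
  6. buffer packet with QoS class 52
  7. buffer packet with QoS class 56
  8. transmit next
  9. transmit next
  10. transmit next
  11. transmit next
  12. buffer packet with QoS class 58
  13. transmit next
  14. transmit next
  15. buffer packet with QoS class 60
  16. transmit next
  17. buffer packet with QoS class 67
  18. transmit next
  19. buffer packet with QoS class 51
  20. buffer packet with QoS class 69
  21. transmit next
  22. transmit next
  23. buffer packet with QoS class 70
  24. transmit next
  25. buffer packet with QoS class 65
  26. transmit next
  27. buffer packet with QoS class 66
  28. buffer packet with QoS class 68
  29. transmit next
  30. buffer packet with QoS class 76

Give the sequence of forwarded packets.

[74, 62, 59, 57, 56, 58, 52, 60, 67, 69, 51, 70, 65, 68]

insert 57 → {57}
insert 62 → {62, 57}
insert 74 → {74, 62, 57}
insert 59 → {74, 62, 59, 57}
transmit next → 74; now {62, 59, 57}
insert 52 → {62, 59, 57, 52}
insert 56 → {62, 59, 57, 56, 52}
transmit next → 62; now {59, 57, 56, 52}
transmit next → 59; now {57, 56, 52}
transmit next → 57; now {56, 52}
transmit next → 56; now {52}
insert 58 → {58, 52}
transmit next → 58; now {52}
transmit next → 52; now {}
insert 60 → {60}
transmit next → 60; now {}
insert 67 → {67}
transmit next → 67; now {}
insert 51 → {51}
insert 69 → {69, 51}
transmit next → 69; now {51}
transmit next → 51; now {}
insert 70 → {70}
transmit next → 70; now {}
insert 65 → {65}
transmit next → 65; now {}
insert 66 → {66}
insert 68 → {68, 66}
transmit next → 68; now {66}
insert 76 → {76, 66}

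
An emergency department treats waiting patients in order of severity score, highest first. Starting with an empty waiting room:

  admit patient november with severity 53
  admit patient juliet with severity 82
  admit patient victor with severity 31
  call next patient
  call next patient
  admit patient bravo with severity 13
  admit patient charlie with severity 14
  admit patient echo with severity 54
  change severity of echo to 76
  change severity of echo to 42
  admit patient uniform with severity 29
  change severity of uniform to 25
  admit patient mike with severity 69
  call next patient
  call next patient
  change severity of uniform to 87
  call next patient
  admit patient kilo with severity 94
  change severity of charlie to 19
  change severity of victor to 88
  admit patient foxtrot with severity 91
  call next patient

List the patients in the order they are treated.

juliet → november → mike → echo → uniform → kilo

add november (severity 53) → {november:53}
add juliet (severity 82) → {juliet:82, november:53}
add victor (severity 31) → {juliet:82, november:53, victor:31}
call next patient → juliet; now {november:53, victor:31}
call next patient → november; now {victor:31}
add bravo (severity 13) → {victor:31, bravo:13}
add charlie (severity 14) → {victor:31, charlie:14, bravo:13}
add echo (severity 54) → {echo:54, victor:31, charlie:14, bravo:13}
update echo to severity 76 → {echo:76, victor:31, charlie:14, bravo:13}
update echo to severity 42 → {echo:42, victor:31, charlie:14, bravo:13}
add uniform (severity 29) → {echo:42, victor:31, uniform:29, charlie:14, bravo:13}
update uniform to severity 25 → {echo:42, victor:31, uniform:25, charlie:14, bravo:13}
add mike (severity 69) → {mike:69, echo:42, victor:31, uniform:25, charlie:14, bravo:13}
call next patient → mike; now {echo:42, victor:31, uniform:25, charlie:14, bravo:13}
call next patient → echo; now {victor:31, uniform:25, charlie:14, bravo:13}
update uniform to severity 87 → {uniform:87, victor:31, charlie:14, bravo:13}
call next patient → uniform; now {victor:31, charlie:14, bravo:13}
add kilo (severity 94) → {kilo:94, victor:31, charlie:14, bravo:13}
update charlie to severity 19 → {kilo:94, victor:31, charlie:19, bravo:13}
update victor to severity 88 → {kilo:94, victor:88, charlie:19, bravo:13}
add foxtrot (severity 91) → {kilo:94, foxtrot:91, victor:88, charlie:19, bravo:13}
call next patient → kilo; now {foxtrot:91, victor:88, charlie:19, bravo:13}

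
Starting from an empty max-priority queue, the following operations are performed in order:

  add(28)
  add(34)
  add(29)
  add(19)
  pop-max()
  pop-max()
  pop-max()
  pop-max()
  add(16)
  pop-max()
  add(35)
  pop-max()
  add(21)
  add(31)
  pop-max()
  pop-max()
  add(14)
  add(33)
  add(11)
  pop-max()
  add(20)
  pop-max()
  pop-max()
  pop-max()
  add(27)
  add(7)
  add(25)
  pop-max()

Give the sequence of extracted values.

insert 28 → {28}
insert 34 → {34, 28}
insert 29 → {34, 29, 28}
insert 19 → {34, 29, 28, 19}
pop-max → 34; now {29, 28, 19}
pop-max → 29; now {28, 19}
pop-max → 28; now {19}
pop-max → 19; now {}
insert 16 → {16}
pop-max → 16; now {}
insert 35 → {35}
pop-max → 35; now {}
insert 21 → {21}
insert 31 → {31, 21}
pop-max → 31; now {21}
pop-max → 21; now {}
insert 14 → {14}
insert 33 → {33, 14}
insert 11 → {33, 14, 11}
pop-max → 33; now {14, 11}
insert 20 → {20, 14, 11}
pop-max → 20; now {14, 11}
pop-max → 14; now {11}
pop-max → 11; now {}
insert 27 → {27}
insert 7 → {27, 7}
insert 25 → {27, 25, 7}
pop-max → 27; now {25, 7}

34, 29, 28, 19, 16, 35, 31, 21, 33, 20, 14, 11, 27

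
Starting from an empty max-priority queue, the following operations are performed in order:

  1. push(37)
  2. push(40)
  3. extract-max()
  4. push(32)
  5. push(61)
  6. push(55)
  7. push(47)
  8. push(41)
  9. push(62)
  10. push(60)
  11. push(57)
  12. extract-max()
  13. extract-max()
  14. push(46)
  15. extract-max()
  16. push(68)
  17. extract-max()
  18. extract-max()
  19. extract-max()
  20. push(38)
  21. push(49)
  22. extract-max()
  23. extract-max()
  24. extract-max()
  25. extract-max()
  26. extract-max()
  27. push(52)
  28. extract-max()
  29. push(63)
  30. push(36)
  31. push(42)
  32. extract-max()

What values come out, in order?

insert 37 → {37}
insert 40 → {40, 37}
extract-max → 40; now {37}
insert 32 → {37, 32}
insert 61 → {61, 37, 32}
insert 55 → {61, 55, 37, 32}
insert 47 → {61, 55, 47, 37, 32}
insert 41 → {61, 55, 47, 41, 37, 32}
insert 62 → {62, 61, 55, 47, 41, 37, 32}
insert 60 → {62, 61, 60, 55, 47, 41, 37, 32}
insert 57 → {62, 61, 60, 57, 55, 47, 41, 37, 32}
extract-max → 62; now {61, 60, 57, 55, 47, 41, 37, 32}
extract-max → 61; now {60, 57, 55, 47, 41, 37, 32}
insert 46 → {60, 57, 55, 47, 46, 41, 37, 32}
extract-max → 60; now {57, 55, 47, 46, 41, 37, 32}
insert 68 → {68, 57, 55, 47, 46, 41, 37, 32}
extract-max → 68; now {57, 55, 47, 46, 41, 37, 32}
extract-max → 57; now {55, 47, 46, 41, 37, 32}
extract-max → 55; now {47, 46, 41, 37, 32}
insert 38 → {47, 46, 41, 38, 37, 32}
insert 49 → {49, 47, 46, 41, 38, 37, 32}
extract-max → 49; now {47, 46, 41, 38, 37, 32}
extract-max → 47; now {46, 41, 38, 37, 32}
extract-max → 46; now {41, 38, 37, 32}
extract-max → 41; now {38, 37, 32}
extract-max → 38; now {37, 32}
insert 52 → {52, 37, 32}
extract-max → 52; now {37, 32}
insert 63 → {63, 37, 32}
insert 36 → {63, 37, 36, 32}
insert 42 → {63, 42, 37, 36, 32}
extract-max → 63; now {42, 37, 36, 32}

40, 62, 61, 60, 68, 57, 55, 49, 47, 46, 41, 38, 52, 63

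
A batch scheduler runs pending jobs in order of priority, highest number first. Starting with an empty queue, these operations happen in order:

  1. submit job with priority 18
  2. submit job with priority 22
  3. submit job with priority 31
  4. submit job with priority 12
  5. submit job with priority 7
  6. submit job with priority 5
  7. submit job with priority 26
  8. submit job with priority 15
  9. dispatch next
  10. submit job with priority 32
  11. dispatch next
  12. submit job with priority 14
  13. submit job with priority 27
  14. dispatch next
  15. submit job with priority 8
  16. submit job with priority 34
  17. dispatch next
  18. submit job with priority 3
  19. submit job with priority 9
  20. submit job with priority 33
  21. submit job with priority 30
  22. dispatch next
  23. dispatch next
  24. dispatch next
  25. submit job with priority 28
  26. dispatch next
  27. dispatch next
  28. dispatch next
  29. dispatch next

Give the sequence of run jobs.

insert 18 → {18}
insert 22 → {22, 18}
insert 31 → {31, 22, 18}
insert 12 → {31, 22, 18, 12}
insert 7 → {31, 22, 18, 12, 7}
insert 5 → {31, 22, 18, 12, 7, 5}
insert 26 → {31, 26, 22, 18, 12, 7, 5}
insert 15 → {31, 26, 22, 18, 15, 12, 7, 5}
dispatch next → 31; now {26, 22, 18, 15, 12, 7, 5}
insert 32 → {32, 26, 22, 18, 15, 12, 7, 5}
dispatch next → 32; now {26, 22, 18, 15, 12, 7, 5}
insert 14 → {26, 22, 18, 15, 14, 12, 7, 5}
insert 27 → {27, 26, 22, 18, 15, 14, 12, 7, 5}
dispatch next → 27; now {26, 22, 18, 15, 14, 12, 7, 5}
insert 8 → {26, 22, 18, 15, 14, 12, 8, 7, 5}
insert 34 → {34, 26, 22, 18, 15, 14, 12, 8, 7, 5}
dispatch next → 34; now {26, 22, 18, 15, 14, 12, 8, 7, 5}
insert 3 → {26, 22, 18, 15, 14, 12, 8, 7, 5, 3}
insert 9 → {26, 22, 18, 15, 14, 12, 9, 8, 7, 5, 3}
insert 33 → {33, 26, 22, 18, 15, 14, 12, 9, 8, 7, 5, 3}
insert 30 → {33, 30, 26, 22, 18, 15, 14, 12, 9, 8, 7, 5, 3}
dispatch next → 33; now {30, 26, 22, 18, 15, 14, 12, 9, 8, 7, 5, 3}
dispatch next → 30; now {26, 22, 18, 15, 14, 12, 9, 8, 7, 5, 3}
dispatch next → 26; now {22, 18, 15, 14, 12, 9, 8, 7, 5, 3}
insert 28 → {28, 22, 18, 15, 14, 12, 9, 8, 7, 5, 3}
dispatch next → 28; now {22, 18, 15, 14, 12, 9, 8, 7, 5, 3}
dispatch next → 22; now {18, 15, 14, 12, 9, 8, 7, 5, 3}
dispatch next → 18; now {15, 14, 12, 9, 8, 7, 5, 3}
dispatch next → 15; now {14, 12, 9, 8, 7, 5, 3}

[31, 32, 27, 34, 33, 30, 26, 28, 22, 18, 15]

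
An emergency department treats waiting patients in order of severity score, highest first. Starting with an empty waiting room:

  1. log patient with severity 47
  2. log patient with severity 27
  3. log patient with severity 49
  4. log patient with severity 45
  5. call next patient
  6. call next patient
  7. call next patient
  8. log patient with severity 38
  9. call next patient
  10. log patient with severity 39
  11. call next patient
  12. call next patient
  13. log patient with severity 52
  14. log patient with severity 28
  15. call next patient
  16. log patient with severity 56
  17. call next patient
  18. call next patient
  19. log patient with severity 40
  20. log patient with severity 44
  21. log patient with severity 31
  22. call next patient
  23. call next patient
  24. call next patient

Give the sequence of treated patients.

49 → 47 → 45 → 38 → 39 → 27 → 52 → 56 → 28 → 44 → 40 → 31

insert 47 → {47}
insert 27 → {47, 27}
insert 49 → {49, 47, 27}
insert 45 → {49, 47, 45, 27}
call next patient → 49; now {47, 45, 27}
call next patient → 47; now {45, 27}
call next patient → 45; now {27}
insert 38 → {38, 27}
call next patient → 38; now {27}
insert 39 → {39, 27}
call next patient → 39; now {27}
call next patient → 27; now {}
insert 52 → {52}
insert 28 → {52, 28}
call next patient → 52; now {28}
insert 56 → {56, 28}
call next patient → 56; now {28}
call next patient → 28; now {}
insert 40 → {40}
insert 44 → {44, 40}
insert 31 → {44, 40, 31}
call next patient → 44; now {40, 31}
call next patient → 40; now {31}
call next patient → 31; now {}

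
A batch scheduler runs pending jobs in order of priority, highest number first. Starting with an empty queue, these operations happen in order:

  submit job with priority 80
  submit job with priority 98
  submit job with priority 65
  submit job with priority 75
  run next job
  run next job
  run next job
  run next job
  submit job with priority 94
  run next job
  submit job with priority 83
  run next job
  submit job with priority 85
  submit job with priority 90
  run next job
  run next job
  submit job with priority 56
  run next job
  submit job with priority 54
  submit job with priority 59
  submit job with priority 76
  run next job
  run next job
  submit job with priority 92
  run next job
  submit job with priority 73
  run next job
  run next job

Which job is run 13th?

73

insert 80 → {80}
insert 98 → {98, 80}
insert 65 → {98, 80, 65}
insert 75 → {98, 80, 75, 65}
run next job → 98; now {80, 75, 65}
run next job → 80; now {75, 65}
run next job → 75; now {65}
run next job → 65; now {}
insert 94 → {94}
run next job → 94; now {}
insert 83 → {83}
run next job → 83; now {}
insert 85 → {85}
insert 90 → {90, 85}
run next job → 90; now {85}
run next job → 85; now {}
insert 56 → {56}
run next job → 56; now {}
insert 54 → {54}
insert 59 → {59, 54}
insert 76 → {76, 59, 54}
run next job → 76; now {59, 54}
run next job → 59; now {54}
insert 92 → {92, 54}
run next job → 92; now {54}
insert 73 → {73, 54}
run next job → 73; now {54}
run next job → 54; now {}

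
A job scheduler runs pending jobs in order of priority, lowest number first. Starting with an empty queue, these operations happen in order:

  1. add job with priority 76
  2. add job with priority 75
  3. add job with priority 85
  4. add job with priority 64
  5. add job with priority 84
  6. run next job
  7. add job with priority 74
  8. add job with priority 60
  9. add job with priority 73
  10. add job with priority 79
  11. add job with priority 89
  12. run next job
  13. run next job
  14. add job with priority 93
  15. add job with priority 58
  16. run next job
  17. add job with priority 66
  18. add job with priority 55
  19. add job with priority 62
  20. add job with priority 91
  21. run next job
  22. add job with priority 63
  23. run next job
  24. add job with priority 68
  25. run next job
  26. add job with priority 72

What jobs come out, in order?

insert 76 → {76}
insert 75 → {75, 76}
insert 85 → {75, 76, 85}
insert 64 → {64, 75, 76, 85}
insert 84 → {64, 75, 76, 84, 85}
run next job → 64; now {75, 76, 84, 85}
insert 74 → {74, 75, 76, 84, 85}
insert 60 → {60, 74, 75, 76, 84, 85}
insert 73 → {60, 73, 74, 75, 76, 84, 85}
insert 79 → {60, 73, 74, 75, 76, 79, 84, 85}
insert 89 → {60, 73, 74, 75, 76, 79, 84, 85, 89}
run next job → 60; now {73, 74, 75, 76, 79, 84, 85, 89}
run next job → 73; now {74, 75, 76, 79, 84, 85, 89}
insert 93 → {74, 75, 76, 79, 84, 85, 89, 93}
insert 58 → {58, 74, 75, 76, 79, 84, 85, 89, 93}
run next job → 58; now {74, 75, 76, 79, 84, 85, 89, 93}
insert 66 → {66, 74, 75, 76, 79, 84, 85, 89, 93}
insert 55 → {55, 66, 74, 75, 76, 79, 84, 85, 89, 93}
insert 62 → {55, 62, 66, 74, 75, 76, 79, 84, 85, 89, 93}
insert 91 → {55, 62, 66, 74, 75, 76, 79, 84, 85, 89, 91, 93}
run next job → 55; now {62, 66, 74, 75, 76, 79, 84, 85, 89, 91, 93}
insert 63 → {62, 63, 66, 74, 75, 76, 79, 84, 85, 89, 91, 93}
run next job → 62; now {63, 66, 74, 75, 76, 79, 84, 85, 89, 91, 93}
insert 68 → {63, 66, 68, 74, 75, 76, 79, 84, 85, 89, 91, 93}
run next job → 63; now {66, 68, 74, 75, 76, 79, 84, 85, 89, 91, 93}
insert 72 → {66, 68, 72, 74, 75, 76, 79, 84, 85, 89, 91, 93}

64 → 60 → 73 → 58 → 55 → 62 → 63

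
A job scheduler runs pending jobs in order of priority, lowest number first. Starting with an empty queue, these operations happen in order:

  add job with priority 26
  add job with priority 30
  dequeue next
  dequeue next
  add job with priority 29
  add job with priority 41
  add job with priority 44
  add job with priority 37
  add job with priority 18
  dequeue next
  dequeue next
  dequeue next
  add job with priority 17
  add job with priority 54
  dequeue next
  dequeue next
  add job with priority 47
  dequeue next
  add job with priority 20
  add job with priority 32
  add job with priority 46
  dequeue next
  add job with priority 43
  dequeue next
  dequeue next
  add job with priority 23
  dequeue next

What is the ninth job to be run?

insert 26 → {26}
insert 30 → {26, 30}
dequeue next → 26; now {30}
dequeue next → 30; now {}
insert 29 → {29}
insert 41 → {29, 41}
insert 44 → {29, 41, 44}
insert 37 → {29, 37, 41, 44}
insert 18 → {18, 29, 37, 41, 44}
dequeue next → 18; now {29, 37, 41, 44}
dequeue next → 29; now {37, 41, 44}
dequeue next → 37; now {41, 44}
insert 17 → {17, 41, 44}
insert 54 → {17, 41, 44, 54}
dequeue next → 17; now {41, 44, 54}
dequeue next → 41; now {44, 54}
insert 47 → {44, 47, 54}
dequeue next → 44; now {47, 54}
insert 20 → {20, 47, 54}
insert 32 → {20, 32, 47, 54}
insert 46 → {20, 32, 46, 47, 54}
dequeue next → 20; now {32, 46, 47, 54}
insert 43 → {32, 43, 46, 47, 54}
dequeue next → 32; now {43, 46, 47, 54}
dequeue next → 43; now {46, 47, 54}
insert 23 → {23, 46, 47, 54}
dequeue next → 23; now {46, 47, 54}

20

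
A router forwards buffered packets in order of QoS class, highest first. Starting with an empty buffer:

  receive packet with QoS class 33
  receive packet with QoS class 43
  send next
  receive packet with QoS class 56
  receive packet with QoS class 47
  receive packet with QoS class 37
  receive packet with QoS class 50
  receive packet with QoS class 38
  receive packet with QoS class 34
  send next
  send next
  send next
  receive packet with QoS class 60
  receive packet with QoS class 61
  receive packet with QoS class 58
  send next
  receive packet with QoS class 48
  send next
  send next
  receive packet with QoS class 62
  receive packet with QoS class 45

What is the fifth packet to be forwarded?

61

insert 33 → {33}
insert 43 → {43, 33}
send next → 43; now {33}
insert 56 → {56, 33}
insert 47 → {56, 47, 33}
insert 37 → {56, 47, 37, 33}
insert 50 → {56, 50, 47, 37, 33}
insert 38 → {56, 50, 47, 38, 37, 33}
insert 34 → {56, 50, 47, 38, 37, 34, 33}
send next → 56; now {50, 47, 38, 37, 34, 33}
send next → 50; now {47, 38, 37, 34, 33}
send next → 47; now {38, 37, 34, 33}
insert 60 → {60, 38, 37, 34, 33}
insert 61 → {61, 60, 38, 37, 34, 33}
insert 58 → {61, 60, 58, 38, 37, 34, 33}
send next → 61; now {60, 58, 38, 37, 34, 33}
insert 48 → {60, 58, 48, 38, 37, 34, 33}
send next → 60; now {58, 48, 38, 37, 34, 33}
send next → 58; now {48, 38, 37, 34, 33}
insert 62 → {62, 48, 38, 37, 34, 33}
insert 45 → {62, 48, 45, 38, 37, 34, 33}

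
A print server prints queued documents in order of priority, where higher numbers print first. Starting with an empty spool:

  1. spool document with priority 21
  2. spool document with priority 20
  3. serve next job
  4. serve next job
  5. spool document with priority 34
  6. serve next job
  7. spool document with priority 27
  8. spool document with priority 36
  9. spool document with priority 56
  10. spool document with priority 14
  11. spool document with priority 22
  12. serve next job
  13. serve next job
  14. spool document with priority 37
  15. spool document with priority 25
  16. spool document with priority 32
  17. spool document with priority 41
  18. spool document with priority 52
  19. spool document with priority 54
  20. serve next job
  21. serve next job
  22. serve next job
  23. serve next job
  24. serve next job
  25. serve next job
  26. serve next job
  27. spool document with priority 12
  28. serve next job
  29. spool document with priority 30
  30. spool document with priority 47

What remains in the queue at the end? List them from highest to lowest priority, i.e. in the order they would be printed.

[47, 30, 14, 12]

insert 21 → {21}
insert 20 → {21, 20}
serve next job → 21; now {20}
serve next job → 20; now {}
insert 34 → {34}
serve next job → 34; now {}
insert 27 → {27}
insert 36 → {36, 27}
insert 56 → {56, 36, 27}
insert 14 → {56, 36, 27, 14}
insert 22 → {56, 36, 27, 22, 14}
serve next job → 56; now {36, 27, 22, 14}
serve next job → 36; now {27, 22, 14}
insert 37 → {37, 27, 22, 14}
insert 25 → {37, 27, 25, 22, 14}
insert 32 → {37, 32, 27, 25, 22, 14}
insert 41 → {41, 37, 32, 27, 25, 22, 14}
insert 52 → {52, 41, 37, 32, 27, 25, 22, 14}
insert 54 → {54, 52, 41, 37, 32, 27, 25, 22, 14}
serve next job → 54; now {52, 41, 37, 32, 27, 25, 22, 14}
serve next job → 52; now {41, 37, 32, 27, 25, 22, 14}
serve next job → 41; now {37, 32, 27, 25, 22, 14}
serve next job → 37; now {32, 27, 25, 22, 14}
serve next job → 32; now {27, 25, 22, 14}
serve next job → 27; now {25, 22, 14}
serve next job → 25; now {22, 14}
insert 12 → {22, 14, 12}
serve next job → 22; now {14, 12}
insert 30 → {30, 14, 12}
insert 47 → {47, 30, 14, 12}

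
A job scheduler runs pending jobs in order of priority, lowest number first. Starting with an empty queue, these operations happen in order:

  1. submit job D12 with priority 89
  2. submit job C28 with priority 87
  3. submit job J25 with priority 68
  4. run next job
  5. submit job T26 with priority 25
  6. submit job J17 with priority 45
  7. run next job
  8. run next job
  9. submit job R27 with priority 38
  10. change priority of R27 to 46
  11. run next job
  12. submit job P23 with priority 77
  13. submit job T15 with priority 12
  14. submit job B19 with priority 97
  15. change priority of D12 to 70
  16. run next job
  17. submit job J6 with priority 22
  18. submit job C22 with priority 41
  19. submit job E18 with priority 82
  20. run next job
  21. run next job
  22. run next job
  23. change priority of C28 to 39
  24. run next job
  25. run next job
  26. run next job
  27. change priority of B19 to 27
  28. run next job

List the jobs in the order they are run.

J25 → T26 → J17 → R27 → T15 → J6 → C22 → D12 → C28 → P23 → E18 → B19

add D12 (priority 89) → {D12:89}
add C28 (priority 87) → {C28:87, D12:89}
add J25 (priority 68) → {J25:68, C28:87, D12:89}
run next job → J25; now {C28:87, D12:89}
add T26 (priority 25) → {T26:25, C28:87, D12:89}
add J17 (priority 45) → {T26:25, J17:45, C28:87, D12:89}
run next job → T26; now {J17:45, C28:87, D12:89}
run next job → J17; now {C28:87, D12:89}
add R27 (priority 38) → {R27:38, C28:87, D12:89}
update R27 to priority 46 → {R27:46, C28:87, D12:89}
run next job → R27; now {C28:87, D12:89}
add P23 (priority 77) → {P23:77, C28:87, D12:89}
add T15 (priority 12) → {T15:12, P23:77, C28:87, D12:89}
add B19 (priority 97) → {T15:12, P23:77, C28:87, D12:89, B19:97}
update D12 to priority 70 → {T15:12, D12:70, P23:77, C28:87, B19:97}
run next job → T15; now {D12:70, P23:77, C28:87, B19:97}
add J6 (priority 22) → {J6:22, D12:70, P23:77, C28:87, B19:97}
add C22 (priority 41) → {J6:22, C22:41, D12:70, P23:77, C28:87, B19:97}
add E18 (priority 82) → {J6:22, C22:41, D12:70, P23:77, E18:82, C28:87, B19:97}
run next job → J6; now {C22:41, D12:70, P23:77, E18:82, C28:87, B19:97}
run next job → C22; now {D12:70, P23:77, E18:82, C28:87, B19:97}
run next job → D12; now {P23:77, E18:82, C28:87, B19:97}
update C28 to priority 39 → {C28:39, P23:77, E18:82, B19:97}
run next job → C28; now {P23:77, E18:82, B19:97}
run next job → P23; now {E18:82, B19:97}
run next job → E18; now {B19:97}
update B19 to priority 27 → {B19:27}
run next job → B19; now {}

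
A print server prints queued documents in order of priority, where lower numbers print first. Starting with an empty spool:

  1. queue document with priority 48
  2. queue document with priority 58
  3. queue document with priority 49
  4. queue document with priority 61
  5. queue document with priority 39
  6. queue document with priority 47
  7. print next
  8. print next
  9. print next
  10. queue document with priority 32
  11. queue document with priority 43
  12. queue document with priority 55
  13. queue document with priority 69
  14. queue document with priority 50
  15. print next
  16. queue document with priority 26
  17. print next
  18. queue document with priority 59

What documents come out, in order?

[39, 47, 48, 32, 26]

insert 48 → {48}
insert 58 → {48, 58}
insert 49 → {48, 49, 58}
insert 61 → {48, 49, 58, 61}
insert 39 → {39, 48, 49, 58, 61}
insert 47 → {39, 47, 48, 49, 58, 61}
print next → 39; now {47, 48, 49, 58, 61}
print next → 47; now {48, 49, 58, 61}
print next → 48; now {49, 58, 61}
insert 32 → {32, 49, 58, 61}
insert 43 → {32, 43, 49, 58, 61}
insert 55 → {32, 43, 49, 55, 58, 61}
insert 69 → {32, 43, 49, 55, 58, 61, 69}
insert 50 → {32, 43, 49, 50, 55, 58, 61, 69}
print next → 32; now {43, 49, 50, 55, 58, 61, 69}
insert 26 → {26, 43, 49, 50, 55, 58, 61, 69}
print next → 26; now {43, 49, 50, 55, 58, 61, 69}
insert 59 → {43, 49, 50, 55, 58, 59, 61, 69}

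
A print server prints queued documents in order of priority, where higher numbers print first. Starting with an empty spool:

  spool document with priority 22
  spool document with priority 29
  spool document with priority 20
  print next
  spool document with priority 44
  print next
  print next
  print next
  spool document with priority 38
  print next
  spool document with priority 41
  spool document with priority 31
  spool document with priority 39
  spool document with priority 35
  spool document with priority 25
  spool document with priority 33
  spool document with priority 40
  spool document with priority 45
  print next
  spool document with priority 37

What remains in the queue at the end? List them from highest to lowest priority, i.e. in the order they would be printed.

41, 40, 39, 37, 35, 33, 31, 25

insert 22 → {22}
insert 29 → {29, 22}
insert 20 → {29, 22, 20}
print next → 29; now {22, 20}
insert 44 → {44, 22, 20}
print next → 44; now {22, 20}
print next → 22; now {20}
print next → 20; now {}
insert 38 → {38}
print next → 38; now {}
insert 41 → {41}
insert 31 → {41, 31}
insert 39 → {41, 39, 31}
insert 35 → {41, 39, 35, 31}
insert 25 → {41, 39, 35, 31, 25}
insert 33 → {41, 39, 35, 33, 31, 25}
insert 40 → {41, 40, 39, 35, 33, 31, 25}
insert 45 → {45, 41, 40, 39, 35, 33, 31, 25}
print next → 45; now {41, 40, 39, 35, 33, 31, 25}
insert 37 → {41, 40, 39, 37, 35, 33, 31, 25}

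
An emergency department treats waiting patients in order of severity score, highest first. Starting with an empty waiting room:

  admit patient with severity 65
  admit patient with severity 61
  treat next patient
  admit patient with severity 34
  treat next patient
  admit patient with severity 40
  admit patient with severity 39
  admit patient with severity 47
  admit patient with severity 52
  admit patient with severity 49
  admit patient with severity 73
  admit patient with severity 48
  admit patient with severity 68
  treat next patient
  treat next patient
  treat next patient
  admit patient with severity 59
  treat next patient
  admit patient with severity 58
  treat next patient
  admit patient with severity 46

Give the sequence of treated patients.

insert 65 → {65}
insert 61 → {65, 61}
treat next patient → 65; now {61}
insert 34 → {61, 34}
treat next patient → 61; now {34}
insert 40 → {40, 34}
insert 39 → {40, 39, 34}
insert 47 → {47, 40, 39, 34}
insert 52 → {52, 47, 40, 39, 34}
insert 49 → {52, 49, 47, 40, 39, 34}
insert 73 → {73, 52, 49, 47, 40, 39, 34}
insert 48 → {73, 52, 49, 48, 47, 40, 39, 34}
insert 68 → {73, 68, 52, 49, 48, 47, 40, 39, 34}
treat next patient → 73; now {68, 52, 49, 48, 47, 40, 39, 34}
treat next patient → 68; now {52, 49, 48, 47, 40, 39, 34}
treat next patient → 52; now {49, 48, 47, 40, 39, 34}
insert 59 → {59, 49, 48, 47, 40, 39, 34}
treat next patient → 59; now {49, 48, 47, 40, 39, 34}
insert 58 → {58, 49, 48, 47, 40, 39, 34}
treat next patient → 58; now {49, 48, 47, 40, 39, 34}
insert 46 → {49, 48, 47, 46, 40, 39, 34}

65 → 61 → 73 → 68 → 52 → 59 → 58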